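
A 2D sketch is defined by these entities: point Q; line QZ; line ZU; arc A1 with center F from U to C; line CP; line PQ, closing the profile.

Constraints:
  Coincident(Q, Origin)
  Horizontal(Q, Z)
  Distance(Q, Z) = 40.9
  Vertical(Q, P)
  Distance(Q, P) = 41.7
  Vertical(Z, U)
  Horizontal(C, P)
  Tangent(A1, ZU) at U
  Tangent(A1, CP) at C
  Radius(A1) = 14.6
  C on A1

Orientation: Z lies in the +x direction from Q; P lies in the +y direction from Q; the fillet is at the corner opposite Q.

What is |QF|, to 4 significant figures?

37.76

Q is at the origin; Q and Z share the same y with |QZ| = 40.9 and Z on the +x side, so Z = (40.90, 0.000). Q and P share the same x with |QP| = 41.7 and P on the +y side, so P = (0.000, 41.70). The virtual corner opposite Q is at (40.90, 41.70). Since A1 is tangent to ZU there, FU ⟂ ZU and since A1 is tangent to CP there, FC ⟂ CP, with radius 14.6, so the center F sits 14.6 in from both sides at F = (26.30, 27.10). Then |QF| = |F − Q| = 37.76.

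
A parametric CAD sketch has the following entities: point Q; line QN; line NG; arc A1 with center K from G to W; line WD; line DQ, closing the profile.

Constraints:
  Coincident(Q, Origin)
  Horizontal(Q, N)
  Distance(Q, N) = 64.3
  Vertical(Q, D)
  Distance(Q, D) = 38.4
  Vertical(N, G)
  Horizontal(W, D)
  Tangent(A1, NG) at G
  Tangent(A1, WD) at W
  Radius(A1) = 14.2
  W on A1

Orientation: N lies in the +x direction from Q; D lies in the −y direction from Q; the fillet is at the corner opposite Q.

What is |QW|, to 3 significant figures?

63.1

Q is at the origin; QN is horizontal with |QN| = 64.3 and N on the +x side, so N = (64.3, 0.00). QD is vertical with |QD| = 38.4 and D on the −y side, so D = (0.00, -38.4). The virtual corner opposite Q is at (64.3, -38.4). Since A1 is tangent to NG there, KG ⟂ NG and the tangent condition forces KW to be normal to WD, with radius 14.2, so the center K sits 14.2 in from both sides at K = (50.1, -24.2). That places the tangent points at G = (64.3, -24.2) on NG and W = (50.1, -38.4) on WD. Then |QW| = |W − Q| = 63.1.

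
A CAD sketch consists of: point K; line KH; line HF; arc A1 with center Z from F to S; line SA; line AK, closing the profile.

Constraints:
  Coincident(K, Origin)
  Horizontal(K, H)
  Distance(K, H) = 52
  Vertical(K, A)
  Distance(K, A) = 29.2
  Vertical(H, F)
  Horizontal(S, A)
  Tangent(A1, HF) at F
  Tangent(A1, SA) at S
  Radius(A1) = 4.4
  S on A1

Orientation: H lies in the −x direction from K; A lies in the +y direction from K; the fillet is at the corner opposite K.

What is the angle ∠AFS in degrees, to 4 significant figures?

40.16°

The virtual corner opposite K is at (-52.00, 29.20). Tangency of A1 to HF means the radius ZF is perpendicular to HF and tangency of A1 to SA means the radius ZS is perpendicular to SA, with radius 4.4, so the center Z sits 4.4 in from both sides at Z = (-47.60, 24.80). That places the tangent points at F = (-52.00, 24.80) on HF and S = (-47.60, 29.20) on SA. Then cos ∠AFS = FA·FS / (|FA||FS|), giving 40.16°.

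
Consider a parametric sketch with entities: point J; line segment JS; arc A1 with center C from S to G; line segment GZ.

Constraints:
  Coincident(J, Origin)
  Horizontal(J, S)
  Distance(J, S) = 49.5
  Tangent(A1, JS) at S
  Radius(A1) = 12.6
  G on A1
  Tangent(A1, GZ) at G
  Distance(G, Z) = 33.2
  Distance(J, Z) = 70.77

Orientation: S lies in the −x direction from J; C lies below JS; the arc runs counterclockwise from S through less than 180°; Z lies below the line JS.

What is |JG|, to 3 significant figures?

63.7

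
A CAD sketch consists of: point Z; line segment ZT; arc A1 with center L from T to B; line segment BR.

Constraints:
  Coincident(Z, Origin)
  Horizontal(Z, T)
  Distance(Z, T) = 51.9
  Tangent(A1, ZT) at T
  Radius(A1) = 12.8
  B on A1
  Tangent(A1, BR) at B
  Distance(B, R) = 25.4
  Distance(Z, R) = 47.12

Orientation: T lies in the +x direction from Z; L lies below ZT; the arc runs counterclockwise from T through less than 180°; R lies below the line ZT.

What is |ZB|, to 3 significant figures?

40.7

Z is at the origin; Z and T share the same y with |ZT| = 51.9 and T on the +x side, so T = (51.9, 0.00). A1 meets ZT tangentially, so LT is at right angles to ZT, so L = T + (0, -12.8) = (51.9, -12.8). Since LB ⟂ BR (tangency), |LR| = √(12.8² + 25.4²) = 28.4 regardless of where B sits on A1. So R lies on both circle(Z, 47.12) and circle(L, 28.4); the below-ZT intersection is R = (32.8, -33.9). B is the foot of the tangent from R: B = (39.6, -9.38).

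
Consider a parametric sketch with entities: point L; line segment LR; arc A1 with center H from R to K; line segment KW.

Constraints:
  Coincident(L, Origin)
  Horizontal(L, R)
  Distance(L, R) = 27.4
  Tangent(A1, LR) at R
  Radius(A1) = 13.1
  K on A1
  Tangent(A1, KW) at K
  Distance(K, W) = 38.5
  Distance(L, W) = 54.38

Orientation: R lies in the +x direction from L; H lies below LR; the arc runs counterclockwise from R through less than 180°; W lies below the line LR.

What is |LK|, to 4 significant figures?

19.73

L is at the origin; LR is horizontal with |LR| = 27.4 and R on the +x side, so R = (27.40, 0.000). Since A1 is tangent to LR there, HR ⟂ LR, so H = R + (0, -13.1) = (27.40, -13.10). Since HK ⟂ KW (tangency), |HW| = √(13.1² + 38.5²) = 40.67 regardless of where K sits on A1. So W lies on both circle(L, 54.38) and circle(H, 40.67); the below-LR intersection is W = (15.73, -52.06). K is the foot of the tangent from W: K = (14.31, -13.58).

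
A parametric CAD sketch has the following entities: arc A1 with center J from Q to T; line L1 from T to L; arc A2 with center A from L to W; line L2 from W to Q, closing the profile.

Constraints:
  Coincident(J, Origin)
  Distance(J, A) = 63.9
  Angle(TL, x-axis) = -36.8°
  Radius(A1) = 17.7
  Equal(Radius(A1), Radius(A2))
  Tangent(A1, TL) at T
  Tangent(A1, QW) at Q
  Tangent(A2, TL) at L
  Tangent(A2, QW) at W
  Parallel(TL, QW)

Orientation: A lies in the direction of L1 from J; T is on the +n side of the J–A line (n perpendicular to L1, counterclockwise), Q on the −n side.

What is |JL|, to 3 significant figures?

66.3

The slot axis is L1's direction at -36.8°, so u = (cos -36.8°, sin -36.8°) = (0.801, -0.599) and n = (−sin -36.8°, cos -36.8°) = (0.599, 0.801). J is at the origin and A lies 63.9 along u from J, so A = 63.9·u = (51.2, -38.3). Tangency of A1 to both parallel lines with radius 17.7 puts T and Q at J ± 17.7·n: T = (10.6, 14.2), Q = (-10.6, -14.2). Equal radii place L and W the same way about A: L = A + 17.7·n = (61.8, -24.1), W = A − 17.7·n = (40.6, -52.5). Then |JL| = |L − J| = 66.3.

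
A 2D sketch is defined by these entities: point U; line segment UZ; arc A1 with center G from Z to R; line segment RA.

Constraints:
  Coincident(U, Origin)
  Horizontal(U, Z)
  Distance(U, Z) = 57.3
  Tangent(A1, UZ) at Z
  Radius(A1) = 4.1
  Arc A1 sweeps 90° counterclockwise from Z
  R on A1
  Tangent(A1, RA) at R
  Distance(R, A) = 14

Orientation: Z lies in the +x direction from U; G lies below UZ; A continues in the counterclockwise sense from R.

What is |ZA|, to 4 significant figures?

18.56

On A1, Z sits at bearing 90° from G; a 90° counterclockwise sweep puts R at bearing 180°, so R = G + 4.1·(cos 180°, sin 180°) = (53.20, -4.100). Since A1 is tangent to RA there, GR ⟂ RA, so RA runs along (−sin 180°, cos 180°); with |RA| = 14.0, A = (53.20, -18.10). Then |ZA| = |A − Z| = 18.56.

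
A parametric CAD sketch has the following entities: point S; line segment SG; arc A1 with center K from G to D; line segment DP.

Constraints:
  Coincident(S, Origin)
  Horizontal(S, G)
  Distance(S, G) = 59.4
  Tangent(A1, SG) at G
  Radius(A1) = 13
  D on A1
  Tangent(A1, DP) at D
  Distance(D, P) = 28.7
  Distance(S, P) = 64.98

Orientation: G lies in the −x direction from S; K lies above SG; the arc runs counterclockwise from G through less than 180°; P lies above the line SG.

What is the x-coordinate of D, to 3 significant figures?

-46.4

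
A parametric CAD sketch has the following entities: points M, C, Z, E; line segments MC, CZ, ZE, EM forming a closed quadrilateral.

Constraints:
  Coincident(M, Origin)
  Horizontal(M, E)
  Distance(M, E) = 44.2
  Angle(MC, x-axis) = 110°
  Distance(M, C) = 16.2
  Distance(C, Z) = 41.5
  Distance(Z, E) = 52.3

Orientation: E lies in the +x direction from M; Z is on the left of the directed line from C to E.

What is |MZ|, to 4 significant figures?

51.53

Checks: |CZ| = 41.50 ✓; |ZE| = 52.30 ✓.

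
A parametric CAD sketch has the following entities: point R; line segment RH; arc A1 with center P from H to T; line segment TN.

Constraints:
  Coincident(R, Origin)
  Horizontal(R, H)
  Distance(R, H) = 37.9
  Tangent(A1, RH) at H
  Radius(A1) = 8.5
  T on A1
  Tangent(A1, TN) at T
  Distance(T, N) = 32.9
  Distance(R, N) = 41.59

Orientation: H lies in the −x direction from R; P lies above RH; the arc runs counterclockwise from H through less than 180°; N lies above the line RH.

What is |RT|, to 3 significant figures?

30.4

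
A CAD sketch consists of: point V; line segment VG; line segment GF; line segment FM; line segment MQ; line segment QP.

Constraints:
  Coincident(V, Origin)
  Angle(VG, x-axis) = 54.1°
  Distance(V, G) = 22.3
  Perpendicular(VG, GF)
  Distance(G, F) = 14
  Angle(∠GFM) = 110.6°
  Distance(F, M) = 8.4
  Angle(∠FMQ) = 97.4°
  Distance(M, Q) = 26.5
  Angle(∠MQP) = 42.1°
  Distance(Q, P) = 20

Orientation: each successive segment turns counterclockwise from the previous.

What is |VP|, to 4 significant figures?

20.81

V is at the origin; VG runs at 54.1° with length 22.3, so G = (13.08, 18.06). VG is perpendicular to GF, so GF runs at 144.1°; with |GF| = 14.0, F = (1.736, 26.27). ∠GFM = 110.6° gives FM at -146.5° from the x-axis; with |FM| = 8.4, M = (-5.269, 21.64). ∠FMQ = 97.4° gives MQ at -63.90° from the x-axis; with |MQ| = 26.5, Q = (6.389, -2.161). ∠MQP = 42.1° gives QP at 74.00° from the x-axis; with |QP| = 20.0, P = (11.90, 17.06). Then |VP| = |P − V| = 20.81.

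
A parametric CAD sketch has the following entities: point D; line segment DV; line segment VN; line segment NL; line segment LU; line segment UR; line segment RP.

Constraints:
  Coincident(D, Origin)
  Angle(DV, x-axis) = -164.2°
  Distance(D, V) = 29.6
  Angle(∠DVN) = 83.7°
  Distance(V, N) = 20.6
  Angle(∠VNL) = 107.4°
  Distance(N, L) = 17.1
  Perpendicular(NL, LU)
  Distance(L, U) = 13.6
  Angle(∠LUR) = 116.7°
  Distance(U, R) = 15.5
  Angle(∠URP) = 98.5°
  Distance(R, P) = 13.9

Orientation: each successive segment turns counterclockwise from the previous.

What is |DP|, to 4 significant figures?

32.02

∠LUR = 116.7° gives UR at 158.0° from the x-axis; with |UR| = 15.5, R = (-19.17, -6.384). ∠URP = 98.5° gives RP at -120.5° from the x-axis; with |RP| = 13.9, P = (-26.23, -18.36). Then |DP| = |P − D| = 32.02.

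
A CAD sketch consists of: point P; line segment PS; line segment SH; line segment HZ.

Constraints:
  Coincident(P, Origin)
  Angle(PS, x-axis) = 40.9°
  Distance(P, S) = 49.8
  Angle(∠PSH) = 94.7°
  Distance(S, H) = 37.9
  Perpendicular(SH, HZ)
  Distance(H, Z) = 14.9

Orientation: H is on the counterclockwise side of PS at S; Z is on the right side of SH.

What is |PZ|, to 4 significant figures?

76.99

P is at the origin; PS runs at 40.9° with length 49.8, so S = 49.8·(cos 40.9°, sin 40.9°) = (37.64, 32.61). ∠PSH = 94.7°, so SH runs at 40.9° + (180° − 94.7°) = 126.2° from the x-axis; with |SH| = 37.9, H = S + 37.9·(cos 126.2°, sin 126.2°) = (15.26, 63.19). SH is perpendicular to HZ; with |HZ| = 14.9 on the right of SH, Z = H + 14.9·(0.8070, 0.5906) = (27.28, 71.99). Then |PZ| = |Z − P| = 76.99.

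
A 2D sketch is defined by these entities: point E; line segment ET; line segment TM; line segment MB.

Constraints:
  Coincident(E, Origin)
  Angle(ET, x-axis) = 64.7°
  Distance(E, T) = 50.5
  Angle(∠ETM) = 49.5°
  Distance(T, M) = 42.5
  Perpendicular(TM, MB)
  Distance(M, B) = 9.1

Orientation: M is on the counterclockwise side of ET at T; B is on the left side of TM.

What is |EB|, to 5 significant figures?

30.865

∠ETM = 49.5°, so TM runs at 64.7° + (180° − 49.5°) = 195.20° from the x-axis; with |TM| = 42.5, M = T + 42.5·(cos 195.20°, sin 195.20°) = (-19.432, 34.513). TM ⟂ MB; with |MB| = 9.1 on the left of TM, B = M + 9.1·(0.26219, -0.96502) = (-17.046, 25.731). Then |EB| = |B − E| = 30.865.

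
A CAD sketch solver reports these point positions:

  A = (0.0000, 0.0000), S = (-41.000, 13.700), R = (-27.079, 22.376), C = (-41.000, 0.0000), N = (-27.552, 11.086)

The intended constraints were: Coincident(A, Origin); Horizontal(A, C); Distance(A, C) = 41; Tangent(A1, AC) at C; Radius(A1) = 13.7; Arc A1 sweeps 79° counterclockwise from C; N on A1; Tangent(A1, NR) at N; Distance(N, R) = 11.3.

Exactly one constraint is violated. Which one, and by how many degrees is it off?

Tangent(A1, NR) at N — off by 8.60°.

A = (0.00, 0.00) ✓; A.y = 0.00, C.y = 0.00 ✓; |AC| = 41.00 ✓; ∠(SC, CA) = 90.00° ✓; |SC| = 13.70 ✓; bearing(S→N) − bearing(S→C) = 79.00° ✓; |SN| = 13.70 ✓; ∠(SN, NR) = 81.40° ✗; |NR| = 11.30 ✓.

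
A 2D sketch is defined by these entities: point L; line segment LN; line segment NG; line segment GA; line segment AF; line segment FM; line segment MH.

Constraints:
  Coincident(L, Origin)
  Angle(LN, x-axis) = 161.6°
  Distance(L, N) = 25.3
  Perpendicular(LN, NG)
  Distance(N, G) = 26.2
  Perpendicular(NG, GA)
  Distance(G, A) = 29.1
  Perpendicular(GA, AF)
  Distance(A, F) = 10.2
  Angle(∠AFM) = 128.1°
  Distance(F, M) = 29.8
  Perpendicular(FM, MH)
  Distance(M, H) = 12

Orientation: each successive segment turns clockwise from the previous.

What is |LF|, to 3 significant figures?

16.4

L is at the origin; LN runs at 161.6° with length 25.3, so N = (-24.0, 7.99). The perpendicularity gives NG at right angles to LN, so NG runs at 71.6°; with |NG| = 26.2, G = (-15.7, 32.8). The perpendicularity gives GA at right angles to NG, so GA runs at -18.4°; with |GA| = 29.1, A = (11.9, 23.7). The perpendicularity gives AF at right angles to GA, so AF runs at -108°; with |AF| = 10.2, F = (8.66, 14.0). Then |LF| = |F − L| = 16.4.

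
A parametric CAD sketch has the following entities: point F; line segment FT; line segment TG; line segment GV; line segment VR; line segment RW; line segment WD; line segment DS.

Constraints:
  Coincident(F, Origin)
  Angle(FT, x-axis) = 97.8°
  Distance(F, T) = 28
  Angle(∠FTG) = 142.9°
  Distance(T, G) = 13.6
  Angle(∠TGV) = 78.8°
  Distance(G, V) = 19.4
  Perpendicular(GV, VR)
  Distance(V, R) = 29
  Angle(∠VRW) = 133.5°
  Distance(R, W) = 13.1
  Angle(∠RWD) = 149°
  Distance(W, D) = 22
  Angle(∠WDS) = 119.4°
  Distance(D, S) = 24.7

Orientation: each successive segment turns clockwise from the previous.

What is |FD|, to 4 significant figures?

36.75

∠VRW = 133.5° gives RW at -177.0° from the x-axis; with |RW| = 13.1, W = (-14.31, 4.264). ∠RWD = 149.0° gives WD at 152.0° from the x-axis; with |WD| = 22.0, D = (-33.73, 14.59). Then |FD| = |D − F| = 36.75.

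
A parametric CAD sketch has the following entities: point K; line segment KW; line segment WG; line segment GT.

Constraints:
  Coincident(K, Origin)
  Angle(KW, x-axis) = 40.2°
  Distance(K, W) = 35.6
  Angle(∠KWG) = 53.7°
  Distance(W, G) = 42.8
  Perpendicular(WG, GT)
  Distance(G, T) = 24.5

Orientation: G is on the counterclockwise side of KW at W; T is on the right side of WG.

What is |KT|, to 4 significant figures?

57.46

K is at the origin; KW runs at 40.2° with length 35.6, so W = 35.6·(cos 40.2°, sin 40.2°) = (27.19, 22.98). ∠KWG = 53.7°, so WG runs at 40.2° + (180° − 53.7°) = 166.5° from the x-axis; with |WG| = 42.8, G = W + 42.8·(cos 166.5°, sin 166.5°) = (-14.43, 32.97). WG is perpendicular to GT; with |GT| = 24.5 on the right of WG, T = G + 24.5·(0.2334, 0.9724) = (-8.707, 56.79). Then |KT| = |T − K| = 57.46.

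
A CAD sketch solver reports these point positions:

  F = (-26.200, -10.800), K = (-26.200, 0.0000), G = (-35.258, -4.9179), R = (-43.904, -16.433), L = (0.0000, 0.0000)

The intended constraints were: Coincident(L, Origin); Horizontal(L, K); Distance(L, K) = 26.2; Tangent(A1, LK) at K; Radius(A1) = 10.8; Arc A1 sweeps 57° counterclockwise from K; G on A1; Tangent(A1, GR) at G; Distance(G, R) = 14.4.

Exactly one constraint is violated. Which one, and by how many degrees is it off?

Tangent(A1, GR) at G — off by 3.90°.

L = (0.00, 0.00) ✓; L.y = 0.00, K.y = 0.00 ✓; |LK| = 26.20 ✓; ∠(FK, KL) = 90.00° ✓; |FK| = 10.80 ✓; bearing(F→G) − bearing(F→K) = 57.00° ✓; |FG| = 10.80 ✓; ∠(FG, GR) = 93.90° ✗; |GR| = 14.40 ✓.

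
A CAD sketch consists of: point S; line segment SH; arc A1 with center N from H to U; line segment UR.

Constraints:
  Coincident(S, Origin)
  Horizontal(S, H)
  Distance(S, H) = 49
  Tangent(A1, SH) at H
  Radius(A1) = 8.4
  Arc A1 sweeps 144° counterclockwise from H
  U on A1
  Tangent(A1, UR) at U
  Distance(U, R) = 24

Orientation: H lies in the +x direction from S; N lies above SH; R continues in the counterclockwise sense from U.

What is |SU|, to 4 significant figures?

56.04

S is at the origin; SH is horizontal with |SH| = 49.0 and H on the +x side, so H = (49.00, 0.000). A1 meets SH tangentially, so NH is at right angles to SH, so N = H + (0, 8.4) = (49.00, 8.400). On A1, H sits at bearing -90° from N; a 144° counterclockwise sweep puts U at bearing 54°, so U = N + 8.4·(cos 54°, sin 54°) = (53.94, 15.20). Then |SU| = |U − S| = 56.04.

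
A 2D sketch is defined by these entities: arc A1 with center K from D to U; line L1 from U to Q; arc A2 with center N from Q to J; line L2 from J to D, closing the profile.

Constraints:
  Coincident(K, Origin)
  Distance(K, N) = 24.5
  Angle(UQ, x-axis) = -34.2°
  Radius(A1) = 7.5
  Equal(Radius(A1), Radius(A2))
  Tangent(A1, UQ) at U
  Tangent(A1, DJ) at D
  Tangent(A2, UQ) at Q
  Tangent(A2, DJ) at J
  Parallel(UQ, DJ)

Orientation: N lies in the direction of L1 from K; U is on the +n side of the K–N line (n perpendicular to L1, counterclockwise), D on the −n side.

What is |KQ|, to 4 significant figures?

25.62

Tangency of A1 to both parallel lines with radius 7.5 puts U and D at K ± 7.5·n: U = (4.216, 6.203), D = (-4.216, -6.203). Equal radii place Q and J the same way about N: Q = N + 7.5·n = (24.48, -7.568), J = N − 7.5·n = (16.05, -19.97). Then |KQ| = |Q − K| = 25.62.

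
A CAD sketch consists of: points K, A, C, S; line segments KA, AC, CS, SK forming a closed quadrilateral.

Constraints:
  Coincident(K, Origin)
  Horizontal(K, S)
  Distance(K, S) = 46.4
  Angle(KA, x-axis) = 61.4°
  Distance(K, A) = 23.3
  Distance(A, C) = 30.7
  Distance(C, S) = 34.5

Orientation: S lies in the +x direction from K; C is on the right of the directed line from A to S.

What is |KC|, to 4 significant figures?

16.84

Checks: K = (0.00, 0.00) ✓; |AC| = 30.70 ✓; |CS| = 34.50 ✓.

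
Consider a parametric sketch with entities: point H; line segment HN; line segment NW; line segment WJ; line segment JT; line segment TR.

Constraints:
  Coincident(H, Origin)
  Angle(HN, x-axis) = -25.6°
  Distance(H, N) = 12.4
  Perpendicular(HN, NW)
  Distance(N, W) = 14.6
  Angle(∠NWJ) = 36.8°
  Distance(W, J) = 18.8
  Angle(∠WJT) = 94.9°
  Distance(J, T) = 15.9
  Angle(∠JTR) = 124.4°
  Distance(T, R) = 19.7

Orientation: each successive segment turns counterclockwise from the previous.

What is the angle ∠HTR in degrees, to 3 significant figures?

126°

H is at the origin; HN runs at -25.6° with length 12.4, so N = (11.2, -5.36). HN ⟂ NW, so NW runs at 64.4°; with |NW| = 14.6, W = (17.5, 7.81). ∠NWJ = 36.8° gives WJ at -152° from the x-axis; with |WJ| = 18.8, J = (0.831, -0.901). ∠WJT = 94.9° gives JT at -67.3° from the x-axis; with |JT| = 15.9, T = (6.97, -15.6). ∠JTR = 124.4° gives TR at -11.7° from the x-axis; with |TR| = 19.7, R = (26.3, -19.6). Then cos ∠HTR = TH·TR / (|TH||TR|), giving 126°.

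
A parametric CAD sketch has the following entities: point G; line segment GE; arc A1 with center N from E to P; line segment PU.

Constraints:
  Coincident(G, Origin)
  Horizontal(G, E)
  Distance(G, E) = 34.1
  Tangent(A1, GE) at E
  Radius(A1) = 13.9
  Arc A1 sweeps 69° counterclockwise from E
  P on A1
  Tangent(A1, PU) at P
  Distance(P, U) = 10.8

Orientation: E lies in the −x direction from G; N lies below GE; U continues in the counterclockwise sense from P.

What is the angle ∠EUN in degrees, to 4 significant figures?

31.59°

G is at the origin; G and E share the same y with |GE| = 34.1 and E on the −x side, so E = (-34.10, 0.000). A1 meets GE tangentially, so NE is at right angles to GE, so N = E + (0, -13.9) = (-34.10, -13.90). On A1, E sits at bearing 90° from N; a 69° counterclockwise sweep puts P at bearing 159°, so P = N + 13.9·(cos 159°, sin 159°) = (-47.08, -8.919). A1 meets PU tangentially, so NP is at right angles to PU, so PU runs along (−sin 159°, cos 159°); with |PU| = 10.8, U = (-50.95, -19.00). Then cos ∠EUN = UE·UN / (|UE||UN|), giving 31.59°.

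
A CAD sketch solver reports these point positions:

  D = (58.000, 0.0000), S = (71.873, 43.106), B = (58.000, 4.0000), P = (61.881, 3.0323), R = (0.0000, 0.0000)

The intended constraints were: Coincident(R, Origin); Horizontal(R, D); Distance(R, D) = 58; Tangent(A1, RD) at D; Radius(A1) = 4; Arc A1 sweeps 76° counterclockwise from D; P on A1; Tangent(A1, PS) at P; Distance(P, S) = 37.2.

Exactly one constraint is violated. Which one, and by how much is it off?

Distance(P, S) = 37.2 — off by 4.10.

R = (0.00, 0.00) ✓; R.y = 0.00, D.y = 0.00 ✓; |RD| = 58.00 ✓; ∠(BD, DR) = 90.00° ✓; |BD| = 4.000 ✓; bearing(B→P) − bearing(B→D) = 76.00° ✓; |BP| = 4.000 ✓; ∠(BP, PS) = 90.00° ✓; |PS| = 41.30 ✗.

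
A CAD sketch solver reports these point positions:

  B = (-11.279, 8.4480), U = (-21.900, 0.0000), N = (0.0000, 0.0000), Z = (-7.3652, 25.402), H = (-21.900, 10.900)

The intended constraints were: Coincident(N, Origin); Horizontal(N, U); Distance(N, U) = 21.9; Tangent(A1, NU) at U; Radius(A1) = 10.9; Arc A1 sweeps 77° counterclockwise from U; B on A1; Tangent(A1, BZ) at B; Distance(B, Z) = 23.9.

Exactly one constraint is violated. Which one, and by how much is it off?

Distance(B, Z) = 23.9 — off by 6.50.

N = (0.00, 0.00) ✓; N.y = 0.00, U.y = 0.00 ✓; |NU| = 21.90 ✓; ∠(HU, UN) = 90.00° ✓; |HU| = 10.90 ✓; bearing(H→B) − bearing(H→U) = 77.00° ✓; |HB| = 10.90 ✓; ∠(HB, BZ) = 90.00° ✓; |BZ| = 17.40 ✗.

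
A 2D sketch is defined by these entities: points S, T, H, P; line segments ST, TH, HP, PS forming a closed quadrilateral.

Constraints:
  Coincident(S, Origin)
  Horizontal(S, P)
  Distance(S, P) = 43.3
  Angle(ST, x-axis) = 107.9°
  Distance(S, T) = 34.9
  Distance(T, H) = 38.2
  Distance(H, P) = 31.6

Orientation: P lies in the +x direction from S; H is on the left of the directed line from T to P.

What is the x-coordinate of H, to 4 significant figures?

26.97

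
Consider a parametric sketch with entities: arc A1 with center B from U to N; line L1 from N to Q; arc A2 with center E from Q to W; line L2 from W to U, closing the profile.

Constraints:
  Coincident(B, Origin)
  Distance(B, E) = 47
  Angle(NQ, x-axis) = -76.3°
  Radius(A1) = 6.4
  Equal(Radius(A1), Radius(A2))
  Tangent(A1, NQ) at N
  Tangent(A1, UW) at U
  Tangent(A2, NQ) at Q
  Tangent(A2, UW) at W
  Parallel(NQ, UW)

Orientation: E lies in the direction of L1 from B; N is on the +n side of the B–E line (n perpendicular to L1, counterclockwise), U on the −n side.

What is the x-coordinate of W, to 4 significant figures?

4.913

The slot axis is L1's direction at -76.3°, so u = (cos -76.3°, sin -76.3°) = (0.2368, -0.9715) and n = (−sin -76.3°, cos -76.3°) = (0.9715, 0.2368). B is at the origin and E lies 47.0 along u from B, so E = 47.0·u = (11.13, -45.66). Tangency of A1 to both parallel lines with radius 6.4 puts N and U at B ± 6.4·n: N = (6.218, 1.516), U = (-6.218, -1.516). Equal radii place Q and W the same way about E: Q = E + 6.4·n = (17.35, -44.15), W = E − 6.4·n = (4.913, -47.18). So W.x = 4.913.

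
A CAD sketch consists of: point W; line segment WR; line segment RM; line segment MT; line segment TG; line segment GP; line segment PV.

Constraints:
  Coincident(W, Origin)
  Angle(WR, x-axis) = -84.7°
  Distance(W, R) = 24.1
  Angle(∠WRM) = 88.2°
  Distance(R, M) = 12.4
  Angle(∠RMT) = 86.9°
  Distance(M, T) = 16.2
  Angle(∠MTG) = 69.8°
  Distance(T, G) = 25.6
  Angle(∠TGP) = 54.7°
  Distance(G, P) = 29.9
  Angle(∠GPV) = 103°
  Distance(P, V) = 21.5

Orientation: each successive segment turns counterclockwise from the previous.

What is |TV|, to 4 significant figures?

19.94

∠TGP = 54.7° gives GP at -24.30° from the x-axis; with |GP| = 29.9, P = (16.83, -31.78). ∠GPV = 103.0° gives PV at 52.70° from the x-axis; with |PV| = 21.5, V = (29.86, -14.68). Then |TV| = |V − T| = 19.94.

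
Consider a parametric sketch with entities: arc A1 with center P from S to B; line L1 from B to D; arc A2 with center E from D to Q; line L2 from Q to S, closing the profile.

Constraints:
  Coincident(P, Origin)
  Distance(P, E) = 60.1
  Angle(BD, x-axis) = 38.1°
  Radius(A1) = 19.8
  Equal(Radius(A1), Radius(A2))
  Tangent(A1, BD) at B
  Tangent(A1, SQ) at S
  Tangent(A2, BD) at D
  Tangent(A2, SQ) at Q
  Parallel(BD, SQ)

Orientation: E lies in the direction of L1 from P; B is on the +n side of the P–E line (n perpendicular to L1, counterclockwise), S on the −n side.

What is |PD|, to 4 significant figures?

63.28

The slot axis is L1's direction at 38.1°, so u = (cos 38.1°, sin 38.1°) = (0.7869, 0.6170) and n = (−sin 38.1°, cos 38.1°) = (-0.6170, 0.7869). P is at the origin and E lies 60.1 along u from P, so E = 60.1·u = (47.29, 37.08). Tangency of A1 to both parallel lines with radius 19.8 puts B and S at P ± 19.8·n: B = (-12.22, 15.58), S = (12.22, -15.58). Equal radii place D and Q the same way about E: D = E + 19.8·n = (35.08, 52.67), Q = E − 19.8·n = (59.51, 21.50). Then |PD| = |D − P| = 63.28.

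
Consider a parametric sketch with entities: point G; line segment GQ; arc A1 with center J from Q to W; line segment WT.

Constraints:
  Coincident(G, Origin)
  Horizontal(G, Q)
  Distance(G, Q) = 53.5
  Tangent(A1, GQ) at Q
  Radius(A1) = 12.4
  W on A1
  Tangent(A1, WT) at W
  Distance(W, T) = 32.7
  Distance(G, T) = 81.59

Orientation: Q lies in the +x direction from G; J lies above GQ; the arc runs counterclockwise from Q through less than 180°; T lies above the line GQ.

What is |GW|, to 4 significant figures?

66.81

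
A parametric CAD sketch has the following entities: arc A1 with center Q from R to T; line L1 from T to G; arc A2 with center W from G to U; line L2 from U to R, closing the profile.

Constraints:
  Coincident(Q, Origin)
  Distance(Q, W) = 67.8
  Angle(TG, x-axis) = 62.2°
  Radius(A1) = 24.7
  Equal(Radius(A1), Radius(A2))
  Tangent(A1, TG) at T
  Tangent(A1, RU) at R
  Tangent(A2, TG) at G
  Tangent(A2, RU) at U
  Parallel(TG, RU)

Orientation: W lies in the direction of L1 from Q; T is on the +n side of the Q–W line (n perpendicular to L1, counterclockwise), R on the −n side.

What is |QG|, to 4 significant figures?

72.16

The slot axis is L1's direction at 62.2°, so u = (cos 62.2°, sin 62.2°) = (0.4664, 0.8846) and n = (−sin 62.2°, cos 62.2°) = (-0.8846, 0.4664). Q is at the origin and W lies 67.8 along u from Q, so W = 67.8·u = (31.62, 59.97). Tangency of A1 to both parallel lines with radius 24.7 puts T and R at Q ± 24.7·n: T = (-21.85, 11.52), R = (21.85, -11.52). Equal radii place G and U the same way about W: G = W + 24.7·n = (9.772, 71.49), U = W − 24.7·n = (53.47, 48.45). Then |QG| = |G − Q| = 72.16.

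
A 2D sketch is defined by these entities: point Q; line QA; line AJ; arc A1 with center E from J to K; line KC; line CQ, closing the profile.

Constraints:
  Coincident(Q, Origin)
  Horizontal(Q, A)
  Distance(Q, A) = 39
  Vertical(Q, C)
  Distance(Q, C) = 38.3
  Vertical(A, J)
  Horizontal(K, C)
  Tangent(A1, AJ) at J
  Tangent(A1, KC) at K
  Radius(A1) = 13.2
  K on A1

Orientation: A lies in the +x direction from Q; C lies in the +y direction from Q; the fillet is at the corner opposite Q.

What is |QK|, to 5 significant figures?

46.179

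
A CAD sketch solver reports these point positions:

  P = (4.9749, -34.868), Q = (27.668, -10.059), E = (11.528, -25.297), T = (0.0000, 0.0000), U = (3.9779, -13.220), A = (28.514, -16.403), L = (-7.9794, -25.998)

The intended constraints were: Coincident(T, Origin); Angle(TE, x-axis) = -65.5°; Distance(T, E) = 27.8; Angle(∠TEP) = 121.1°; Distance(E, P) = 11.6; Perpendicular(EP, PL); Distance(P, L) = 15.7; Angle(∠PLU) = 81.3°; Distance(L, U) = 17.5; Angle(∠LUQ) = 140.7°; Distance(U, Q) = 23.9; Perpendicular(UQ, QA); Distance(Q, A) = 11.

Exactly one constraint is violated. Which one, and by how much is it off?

Distance(Q, A) = 11 — off by 4.60.

T = (0.00, 0.00) ✓; TE at -65.50° ✓; |TE| = 27.80 ✓; ∠TEP = 121.1° ✓; |EP| = 11.60 ✓; ∠(EP, PL) = 90.00° ✓; |PL| = 15.70 ✓; ∠PLU = 81.30° ✓; |LU| = 17.50 ✓; ∠LUQ = 140.7° ✓; |UQ| = 23.90 ✓; ∠(UQ, QA) = 90.00° ✓; |QA| = 6.400 ✗.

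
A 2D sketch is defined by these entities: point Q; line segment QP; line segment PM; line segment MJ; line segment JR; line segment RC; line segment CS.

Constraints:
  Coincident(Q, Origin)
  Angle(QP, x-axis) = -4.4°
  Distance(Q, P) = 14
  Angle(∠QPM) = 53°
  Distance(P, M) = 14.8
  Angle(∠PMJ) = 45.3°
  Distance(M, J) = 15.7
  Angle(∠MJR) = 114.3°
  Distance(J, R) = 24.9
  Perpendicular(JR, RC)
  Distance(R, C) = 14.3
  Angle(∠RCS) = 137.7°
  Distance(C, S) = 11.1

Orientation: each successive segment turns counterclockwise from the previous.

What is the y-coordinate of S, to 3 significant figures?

3.57

Q is at the origin; QP runs at -4.4° with length 14.0, so P = (14.0, -1.07). ∠QPM = 53.0° gives PM at 123° from the x-axis; with |PM| = 14.8, M = (5.98, 11.4). ∠PMJ = 45.3° gives MJ at -103° from the x-axis; with |MJ| = 15.7, J = (2.53, -3.92). ∠MJR = 114.3° gives JR at -37.0° from the x-axis; with |JR| = 24.9, R = (22.4, -18.9). JR ⟂ RC, so RC runs at 53.0°; with |RC| = 14.3, C = (31.0, -7.49). ∠RCS = 137.7° gives CS at 95.3° from the x-axis; with |CS| = 11.1, S = (30.0, 3.57). So S.y = 3.57.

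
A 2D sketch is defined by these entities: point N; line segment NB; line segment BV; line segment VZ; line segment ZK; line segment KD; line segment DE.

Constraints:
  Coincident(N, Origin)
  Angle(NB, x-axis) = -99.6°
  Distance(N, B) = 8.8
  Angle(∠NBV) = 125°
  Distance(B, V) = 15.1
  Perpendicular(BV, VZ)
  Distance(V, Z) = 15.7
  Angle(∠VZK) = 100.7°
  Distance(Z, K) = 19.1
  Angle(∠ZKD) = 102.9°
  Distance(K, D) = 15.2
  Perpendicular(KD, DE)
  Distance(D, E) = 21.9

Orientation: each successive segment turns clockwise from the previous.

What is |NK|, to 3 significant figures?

12.1

The perpendicularity gives VZ at right angles to BV, so VZ runs at 115°; with |VZ| = 15.7, Z = (-21.8, -0.971). ∠VZK = 100.7° gives ZK at 36.1° from the x-axis; with |ZK| = 19.1, K = (-6.41, 10.3). Then |NK| = |K − N| = 12.1.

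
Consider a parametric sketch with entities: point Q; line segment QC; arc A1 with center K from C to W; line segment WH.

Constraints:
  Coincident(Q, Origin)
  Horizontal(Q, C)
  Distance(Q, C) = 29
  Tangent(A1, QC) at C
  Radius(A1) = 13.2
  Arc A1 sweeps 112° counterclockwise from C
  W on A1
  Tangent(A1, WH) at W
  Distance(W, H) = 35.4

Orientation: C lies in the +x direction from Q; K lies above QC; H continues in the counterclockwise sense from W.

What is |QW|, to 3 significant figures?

45.1

Q is at the origin; Q and C share the same y with |QC| = 29.0 and C on the +x side, so C = (29.0, 0.00). Since A1 is tangent to QC there, KC ⟂ QC, so K = C + (0, 13.2) = (29.0, 13.2). On A1, C sits at bearing -90° from K; a 112° counterclockwise sweep puts W at bearing 22°, so W = K + 13.2·(cos 22°, sin 22°) = (41.2, 18.1). Then |QW| = |W − Q| = 45.1.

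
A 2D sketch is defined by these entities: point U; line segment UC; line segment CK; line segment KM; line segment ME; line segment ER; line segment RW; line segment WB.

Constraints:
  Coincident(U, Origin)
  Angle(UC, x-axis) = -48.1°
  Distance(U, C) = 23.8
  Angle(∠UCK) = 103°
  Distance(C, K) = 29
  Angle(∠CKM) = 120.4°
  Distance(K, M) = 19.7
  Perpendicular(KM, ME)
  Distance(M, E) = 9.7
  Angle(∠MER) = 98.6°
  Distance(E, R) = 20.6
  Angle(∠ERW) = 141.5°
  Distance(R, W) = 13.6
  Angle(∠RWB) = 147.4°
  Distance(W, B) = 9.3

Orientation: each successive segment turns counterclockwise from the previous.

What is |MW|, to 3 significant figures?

32.7

∠MER = 98.6° gives ER at -100° from the x-axis; with |ER| = 20.6, R = (28.5, -4.03). ∠ERW = 141.5° gives RW at -61.6° from the x-axis; with |RW| = 13.6, W = (35.0, -16.0). Then |MW| = |W − M| = 32.7.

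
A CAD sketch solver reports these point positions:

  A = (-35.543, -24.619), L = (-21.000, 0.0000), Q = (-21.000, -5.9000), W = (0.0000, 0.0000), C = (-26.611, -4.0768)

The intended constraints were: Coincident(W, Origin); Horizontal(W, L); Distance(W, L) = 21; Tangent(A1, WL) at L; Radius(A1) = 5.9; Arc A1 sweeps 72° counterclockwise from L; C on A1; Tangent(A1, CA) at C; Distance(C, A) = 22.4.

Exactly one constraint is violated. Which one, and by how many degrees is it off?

Tangent(A1, CA) at C — off by 5.50°.

W = (0.00, 0.00) ✓; W.y = 0.00, L.y = 0.00 ✓; |WL| = 21.00 ✓; ∠(QL, LW) = 90.00° ✓; |QL| = 5.900 ✓; bearing(Q→C) − bearing(Q→L) = 72.00° ✓; |QC| = 5.900 ✓; ∠(QC, CA) = 95.50° ✗; |CA| = 22.40 ✓.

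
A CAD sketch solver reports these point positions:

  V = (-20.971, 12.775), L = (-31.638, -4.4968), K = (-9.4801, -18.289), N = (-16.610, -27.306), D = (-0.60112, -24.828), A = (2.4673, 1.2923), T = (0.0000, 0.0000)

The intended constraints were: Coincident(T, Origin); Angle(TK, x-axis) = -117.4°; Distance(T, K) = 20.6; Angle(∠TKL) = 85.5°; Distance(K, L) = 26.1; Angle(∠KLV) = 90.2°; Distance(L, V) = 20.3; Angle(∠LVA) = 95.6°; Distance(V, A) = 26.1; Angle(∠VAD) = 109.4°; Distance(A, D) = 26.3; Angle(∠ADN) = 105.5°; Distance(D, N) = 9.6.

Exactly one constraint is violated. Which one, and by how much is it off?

Distance(D, N) = 9.6 — off by 6.60.

T = (0.00, 0.00) ✓; TK at -117.4° ✓; |TK| = 20.60 ✓; ∠TKL = 85.50° ✓; |KL| = 26.10 ✓; ∠KLV = 90.20° ✓; |LV| = 20.30 ✓; ∠LVA = 95.60° ✓; |VA| = 26.10 ✓; ∠VAD = 109.4° ✓; |AD| = 26.30 ✓; ∠ADN = 105.5° ✓; |DN| = 16.20 ✗.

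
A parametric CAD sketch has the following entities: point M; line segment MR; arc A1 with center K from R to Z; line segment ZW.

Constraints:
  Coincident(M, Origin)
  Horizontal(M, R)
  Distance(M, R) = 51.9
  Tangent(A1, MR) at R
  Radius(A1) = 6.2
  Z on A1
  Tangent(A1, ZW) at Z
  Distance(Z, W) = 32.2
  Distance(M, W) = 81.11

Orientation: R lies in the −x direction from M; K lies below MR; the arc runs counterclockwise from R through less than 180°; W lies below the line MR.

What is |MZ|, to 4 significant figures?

56.96

Checks: |KZ| = 6.200 ✓; ∠(KZ, ZW) = 90.00° ✓; |ZW| = 32.20 ✓; |MW| = 81.11 ✓.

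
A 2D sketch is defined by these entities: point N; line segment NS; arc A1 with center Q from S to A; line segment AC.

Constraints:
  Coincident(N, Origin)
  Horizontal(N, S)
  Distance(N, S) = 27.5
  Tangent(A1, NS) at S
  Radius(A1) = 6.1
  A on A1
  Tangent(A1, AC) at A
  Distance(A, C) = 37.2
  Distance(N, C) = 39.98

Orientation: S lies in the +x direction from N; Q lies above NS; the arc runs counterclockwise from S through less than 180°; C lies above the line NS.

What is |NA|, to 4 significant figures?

33.75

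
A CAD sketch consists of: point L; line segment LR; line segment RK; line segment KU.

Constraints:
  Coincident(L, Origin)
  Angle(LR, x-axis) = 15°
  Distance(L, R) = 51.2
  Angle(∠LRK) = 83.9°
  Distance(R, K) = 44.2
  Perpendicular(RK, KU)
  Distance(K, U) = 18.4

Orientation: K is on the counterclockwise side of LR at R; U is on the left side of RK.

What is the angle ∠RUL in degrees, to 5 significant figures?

62.590°

L is at the origin; LR runs at 15.0° with length 51.2, so R = 51.2·(cos 15.0°, sin 15.0°) = (49.455, 13.252). ∠LRK = 83.9°, so RK runs at 15.0° + (180° − 83.9°) = 111.10° from the x-axis; with |RK| = 44.2, K = R + 44.2·(cos 111.10°, sin 111.10°) = (33.544, 54.488). RK is perpendicular to KU; with |KU| = 18.4 on the left of RK, U = K + 18.4·(-0.93295, -0.36000) = (16.377, 47.864). Then cos ∠RUL = UR·UL / (|UR||UL|), giving 62.590°.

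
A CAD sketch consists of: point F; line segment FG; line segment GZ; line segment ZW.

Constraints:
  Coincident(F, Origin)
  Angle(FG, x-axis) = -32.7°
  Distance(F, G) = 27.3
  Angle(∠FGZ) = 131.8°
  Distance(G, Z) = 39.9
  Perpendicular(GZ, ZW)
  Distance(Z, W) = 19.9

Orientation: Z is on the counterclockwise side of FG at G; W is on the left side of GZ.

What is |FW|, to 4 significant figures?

58.10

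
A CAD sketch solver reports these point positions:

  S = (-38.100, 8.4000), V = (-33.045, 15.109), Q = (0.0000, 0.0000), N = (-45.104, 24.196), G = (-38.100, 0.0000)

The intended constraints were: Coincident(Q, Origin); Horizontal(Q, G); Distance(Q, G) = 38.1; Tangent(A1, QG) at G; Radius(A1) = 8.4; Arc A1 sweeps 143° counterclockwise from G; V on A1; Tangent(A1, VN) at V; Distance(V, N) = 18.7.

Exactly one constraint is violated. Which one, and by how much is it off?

Distance(V, N) = 18.7 — off by 3.60.

Q = (0.00, 0.00) ✓; Q.y = 0.00, G.y = 0.00 ✓; |QG| = 38.10 ✓; ∠(SG, GQ) = 90.00° ✓; |SG| = 8.400 ✓; bearing(S→V) − bearing(S→G) = 143.0° ✓; |SV| = 8.400 ✓; ∠(SV, VN) = 90.00° ✓; |VN| = 15.10 ✗.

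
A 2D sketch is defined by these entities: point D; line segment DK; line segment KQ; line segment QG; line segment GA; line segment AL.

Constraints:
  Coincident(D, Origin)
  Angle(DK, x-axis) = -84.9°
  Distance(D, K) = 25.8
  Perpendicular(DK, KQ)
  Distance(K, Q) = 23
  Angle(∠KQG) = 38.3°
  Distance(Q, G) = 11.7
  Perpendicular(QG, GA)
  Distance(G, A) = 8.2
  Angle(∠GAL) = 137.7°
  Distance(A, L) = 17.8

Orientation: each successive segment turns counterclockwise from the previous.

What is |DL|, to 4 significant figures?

43.89

QG ⟂ GA, so GA runs at -123.2°; with |GA| = 8.2, A = (10.92, -24.11). ∠GAL = 137.7° gives AL at -80.90° from the x-axis; with |AL| = 17.8, L = (13.74, -41.68). Then |DL| = |L − D| = 43.89.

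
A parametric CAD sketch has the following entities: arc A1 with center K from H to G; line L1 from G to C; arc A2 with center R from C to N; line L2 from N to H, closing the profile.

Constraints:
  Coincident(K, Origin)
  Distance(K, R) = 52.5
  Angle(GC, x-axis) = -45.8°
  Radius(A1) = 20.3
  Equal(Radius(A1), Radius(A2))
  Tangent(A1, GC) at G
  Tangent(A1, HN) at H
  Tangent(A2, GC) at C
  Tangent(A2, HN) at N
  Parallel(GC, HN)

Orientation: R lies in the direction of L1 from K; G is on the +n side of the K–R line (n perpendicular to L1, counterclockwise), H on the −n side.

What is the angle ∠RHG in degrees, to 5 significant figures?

68.860°

The slot axis is L1's direction at -45.8°, so u = (cos -45.8°, sin -45.8°) = (0.69717, -0.71691) and n = (−sin -45.8°, cos -45.8°) = (0.71691, 0.69717). K is at the origin and R lies 52.5 along u from K, so R = 52.5·u = (36.601, -37.638). Tangency of A1 to both parallel lines with radius 20.3 puts G and H at K ± 20.3·n: G = (14.553, 14.152), H = (-14.553, -14.152). Then cos ∠RHG = HR·HG / (|HR||HG|), giving 68.860°.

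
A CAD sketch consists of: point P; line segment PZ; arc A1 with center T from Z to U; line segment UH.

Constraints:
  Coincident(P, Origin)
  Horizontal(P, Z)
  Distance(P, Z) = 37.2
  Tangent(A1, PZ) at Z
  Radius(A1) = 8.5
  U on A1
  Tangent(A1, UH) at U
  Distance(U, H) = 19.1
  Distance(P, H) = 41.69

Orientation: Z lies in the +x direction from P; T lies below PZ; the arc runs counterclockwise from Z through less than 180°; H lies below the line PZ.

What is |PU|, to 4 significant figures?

30.21

Checks: P.y = 0.00, Z.y = 0.00 ✓; |TU| = 8.500 ✓; ∠(TU, UH) = 90.00° ✓; |UH| = 19.10 ✓; |PH| = 41.69 ✓.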